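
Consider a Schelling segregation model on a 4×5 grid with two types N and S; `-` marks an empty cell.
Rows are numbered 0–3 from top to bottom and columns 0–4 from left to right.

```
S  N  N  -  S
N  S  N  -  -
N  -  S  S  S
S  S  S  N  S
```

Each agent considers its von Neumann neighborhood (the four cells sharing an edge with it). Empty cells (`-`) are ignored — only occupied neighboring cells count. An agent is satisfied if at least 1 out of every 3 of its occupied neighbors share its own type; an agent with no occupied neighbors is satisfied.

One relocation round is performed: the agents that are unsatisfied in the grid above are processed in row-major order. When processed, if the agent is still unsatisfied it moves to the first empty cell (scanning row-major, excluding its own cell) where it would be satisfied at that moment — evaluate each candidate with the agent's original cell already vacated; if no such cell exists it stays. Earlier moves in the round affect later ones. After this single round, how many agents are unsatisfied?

0

Initially unsatisfied (in order): (0,0), (1,1), (3,3).
  (0,0) → (0,3).
  (1,1) → (1,3).
  (3,3) → (0,0).
Resulting grid:
N N N S S
N - N S -
N - S S S
S S S - S
All satisfied now.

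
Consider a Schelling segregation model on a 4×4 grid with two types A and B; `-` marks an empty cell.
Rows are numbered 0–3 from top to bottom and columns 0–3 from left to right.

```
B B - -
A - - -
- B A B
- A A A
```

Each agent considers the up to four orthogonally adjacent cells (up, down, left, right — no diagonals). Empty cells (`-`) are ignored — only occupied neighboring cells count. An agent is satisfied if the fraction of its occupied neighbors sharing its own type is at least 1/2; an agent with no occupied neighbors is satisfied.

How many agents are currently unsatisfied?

Row 0: (0,0)B 1/2 satisfied · (0,1)B 1/1 satisfied
Row 1: (1,0)A 0/1 not
Row 2: (2,1)B 0/2 not · (2,2)A 1/3 not · (2,3)B 0/2 not
Row 3: (3,1)A 1/2 satisfied · (3,2)A 3/3 satisfied · (3,3)A 1/2 satisfied
Unsatisfied: (1,0), (2,1), (2,2), (2,3) — 4 in total.

4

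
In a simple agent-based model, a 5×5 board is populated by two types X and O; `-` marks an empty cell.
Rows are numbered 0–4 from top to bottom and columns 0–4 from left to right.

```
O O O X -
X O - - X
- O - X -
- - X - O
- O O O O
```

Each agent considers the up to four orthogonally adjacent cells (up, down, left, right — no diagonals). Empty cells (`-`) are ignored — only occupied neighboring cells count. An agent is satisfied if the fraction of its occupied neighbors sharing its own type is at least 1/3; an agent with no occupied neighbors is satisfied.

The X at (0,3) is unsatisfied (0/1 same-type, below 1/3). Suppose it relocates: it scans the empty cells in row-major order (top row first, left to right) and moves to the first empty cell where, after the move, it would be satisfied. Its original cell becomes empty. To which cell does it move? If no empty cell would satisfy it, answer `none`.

(0,4)

Vacating (0,3). Empty cells in order:
  (0,4): 1/1 same-type → satisfied — stop here.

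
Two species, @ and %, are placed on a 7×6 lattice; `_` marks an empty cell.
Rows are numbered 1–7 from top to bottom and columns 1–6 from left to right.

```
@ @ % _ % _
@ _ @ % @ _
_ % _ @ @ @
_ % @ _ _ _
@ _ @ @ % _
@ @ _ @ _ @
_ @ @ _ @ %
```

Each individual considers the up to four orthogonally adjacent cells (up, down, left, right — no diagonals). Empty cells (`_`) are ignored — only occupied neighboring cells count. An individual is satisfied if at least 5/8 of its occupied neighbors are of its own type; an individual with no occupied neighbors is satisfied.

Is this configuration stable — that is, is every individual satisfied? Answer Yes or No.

No

Row 1: (1,1)@ 2/2 ok · (1,2)@ 1/2 unhappy · (1,3)% 0/2 unhappy · (1,5)% 0/1 unhappy
Row 2: (2,1)@ 1/1 ok · (2,3)@ 0/2 unhappy · (2,4)% 0/3 unhappy · (2,5)@ 1/3 unhappy
Row 3: (3,2)% 1/1 ok · (3,4)@ 1/2 unhappy · (3,5)@ 3/3 ok · (3,6)@ 1/1 ok
Row 4: (4,2)% 1/2 unhappy · (4,3)@ 1/2 unhappy
Row 5: (5,1)@ 1/1 ok · (5,3)@ 2/2 ok · (5,4)@ 2/3 ok · (5,5)% 0/1 unhappy
Row 6: (6,1)@ 2/2 ok · (6,2)@ 2/2 ok · (6,4)@ 1/1 ok · (6,6)@ 0/1 unhappy
Row 7: (7,2)@ 2/2 ok · (7,3)@ 1/1 ok · (7,5)@ 0/1 unhappy · (7,6)% 0/2 unhappy
For instance (1,2) has only 1/2 same-type neighbors, below 5/8.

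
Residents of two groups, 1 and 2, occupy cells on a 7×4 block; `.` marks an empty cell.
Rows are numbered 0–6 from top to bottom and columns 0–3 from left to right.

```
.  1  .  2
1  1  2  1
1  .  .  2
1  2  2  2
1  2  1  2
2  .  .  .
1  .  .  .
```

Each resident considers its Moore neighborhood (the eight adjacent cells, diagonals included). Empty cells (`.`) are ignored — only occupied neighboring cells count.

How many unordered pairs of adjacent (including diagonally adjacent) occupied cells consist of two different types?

Scan each occupied cell's neighbors to the right and below (and the two forward diagonals) so each pair is counted once.
From row 0: 2 unlike of 5 pairs (running 2/5).
From row 1: 3 unlike of 7 pairs (running 5/12).
From row 2: 1 unlike of 4 pairs (running 6/16).
From row 3: 6 unlike of 13 pairs (running 12/29).
From row 4: 4 unlike of 5 pairs (running 16/34).
From row 5: 1 unlike of 1 pairs (running 17/35).
Total adjacent occupied pairs: 35; unlike-type pairs: 17.

17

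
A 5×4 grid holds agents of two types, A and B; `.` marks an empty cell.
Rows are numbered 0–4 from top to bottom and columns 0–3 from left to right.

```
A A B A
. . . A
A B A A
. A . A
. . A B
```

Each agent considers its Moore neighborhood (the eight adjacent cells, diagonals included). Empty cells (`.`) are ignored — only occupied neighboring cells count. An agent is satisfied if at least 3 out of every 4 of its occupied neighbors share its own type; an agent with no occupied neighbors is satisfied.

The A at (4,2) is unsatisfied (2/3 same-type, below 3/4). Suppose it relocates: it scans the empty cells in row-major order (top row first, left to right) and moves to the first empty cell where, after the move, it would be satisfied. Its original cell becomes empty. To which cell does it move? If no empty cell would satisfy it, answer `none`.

Vacating (4,2). Empty cells in order:
  (1,0): 3/4 same-type → satisfied — stop here.

(1,0)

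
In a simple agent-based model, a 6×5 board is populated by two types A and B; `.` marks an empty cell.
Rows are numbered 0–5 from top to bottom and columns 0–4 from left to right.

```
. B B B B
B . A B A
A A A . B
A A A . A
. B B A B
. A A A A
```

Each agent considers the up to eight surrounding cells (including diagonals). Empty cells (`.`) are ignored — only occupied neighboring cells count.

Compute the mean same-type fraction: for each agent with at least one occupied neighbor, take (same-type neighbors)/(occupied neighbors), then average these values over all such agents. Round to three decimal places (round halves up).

0.515

(0,1)B 2/3
(0,2)B 3/4
(0,3)B 3/5
(0,4)B 2/3
(1,0)B 1/3
(1,2)A 2/6
(1,3)B 4/7
(1,4)A 0/4
(2,0)A 3/4
(2,1)A 6/7
(2,2)A 4/5
(2,4)B 1/3
(3,0)A 3/4
(3,1)A 5/7
(3,2)A 4/6
(3,4)A 1/3
(4,1)B 1/6
(4,2)B 1/7
(4,3)A 5/7
(4,4)B 0/4
(5,1)A 1/3
(5,2)A 3/5
(5,3)A 3/5
(5,4)A 2/3
Sum over 24 agents: 2/3 + 3/4 + 3/5 + 2/3 + 1/3 + 2/6 + 4/7 + 0/4 + 3/4 + 6/7 + 4/5 + 1/3 + 3/4 + 5/7 + 4/6 + 1/3 + 1/6 + 1/7 + 5/7 + 0/4 + 1/3 + 3/5 + 3/5 + 2/3 = 247/20; mean = 247/20 ÷ 24 = 247/480 = 0.514583… → 0.515.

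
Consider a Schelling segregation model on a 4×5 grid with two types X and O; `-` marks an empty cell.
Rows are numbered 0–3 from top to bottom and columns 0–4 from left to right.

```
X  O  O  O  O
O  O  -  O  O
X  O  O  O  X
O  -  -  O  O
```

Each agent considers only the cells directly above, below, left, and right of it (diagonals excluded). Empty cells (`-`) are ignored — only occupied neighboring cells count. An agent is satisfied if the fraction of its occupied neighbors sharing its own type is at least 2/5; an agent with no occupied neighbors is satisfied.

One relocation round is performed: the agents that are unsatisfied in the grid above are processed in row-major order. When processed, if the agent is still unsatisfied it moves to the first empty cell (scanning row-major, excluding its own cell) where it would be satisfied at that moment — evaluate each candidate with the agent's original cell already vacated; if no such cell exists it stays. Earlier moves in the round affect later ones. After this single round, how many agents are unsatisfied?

Initially unsatisfied (in order): (0,0), (1,0), (2,0), (2,4), (3,0).
  (0,0): no empty cell satisfies it; stays.
  (1,0) → (1,2).
  (2,0) → (1,0).
  (2,4): no empty cell satisfies it; stays.
  (3,0): now satisfied by earlier moves; stays.
Resulting grid:
X O O O O
X O O O O
- O O O X
O - - O O
Unsatisfied now: (2,4).

1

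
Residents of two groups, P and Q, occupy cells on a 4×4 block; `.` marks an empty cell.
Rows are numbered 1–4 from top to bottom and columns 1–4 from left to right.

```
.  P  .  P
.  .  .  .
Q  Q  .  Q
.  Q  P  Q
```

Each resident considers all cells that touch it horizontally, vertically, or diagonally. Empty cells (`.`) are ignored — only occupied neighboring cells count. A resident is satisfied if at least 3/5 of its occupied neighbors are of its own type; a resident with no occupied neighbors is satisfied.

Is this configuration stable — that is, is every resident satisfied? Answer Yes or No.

No

(1,2)P 0/0 ✓
(1,4)P 0/0 ✓
(3,1)Q 2/2 ✓
(3,2)Q 2/3 ✓
(3,4)Q 1/2 ✗
(4,2)Q 2/3 ✓
(4,3)P 0/4 ✗
(4,4)Q 1/2 ✗
For instance (3,4) has only 1/2 same-type neighbors, below 3/5.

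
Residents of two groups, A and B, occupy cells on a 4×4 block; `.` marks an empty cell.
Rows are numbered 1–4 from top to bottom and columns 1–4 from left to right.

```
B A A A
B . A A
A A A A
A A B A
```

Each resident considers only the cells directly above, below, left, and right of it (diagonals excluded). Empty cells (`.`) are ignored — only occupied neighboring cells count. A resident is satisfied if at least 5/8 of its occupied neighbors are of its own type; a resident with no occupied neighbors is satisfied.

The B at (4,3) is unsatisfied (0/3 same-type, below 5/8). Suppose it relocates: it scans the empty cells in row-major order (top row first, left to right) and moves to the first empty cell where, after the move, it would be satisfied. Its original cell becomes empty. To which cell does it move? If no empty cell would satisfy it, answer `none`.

Vacating (4,3). Empty cells in order:
  (2,2): 1/4 same-type → still unsatisfied.

none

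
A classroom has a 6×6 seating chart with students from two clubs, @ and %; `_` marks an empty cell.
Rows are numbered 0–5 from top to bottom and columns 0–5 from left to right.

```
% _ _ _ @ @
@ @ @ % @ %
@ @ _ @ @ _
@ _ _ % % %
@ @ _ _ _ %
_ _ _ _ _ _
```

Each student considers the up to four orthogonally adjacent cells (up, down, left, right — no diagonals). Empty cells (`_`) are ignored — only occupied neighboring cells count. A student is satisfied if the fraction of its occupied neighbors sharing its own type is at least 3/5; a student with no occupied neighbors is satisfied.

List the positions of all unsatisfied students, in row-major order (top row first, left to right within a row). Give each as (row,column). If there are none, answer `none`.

Row 0: (0,0)% 0/1 unhappy · (0,4)@ 2/2 ok · (0,5)@ 1/2 unhappy
Row 1: (1,0)@ 2/3 ok · (1,1)@ 3/3 ok · (1,2)@ 1/2 unhappy · (1,3)% 0/3 unhappy · (1,4)@ 2/4 unhappy · (1,5)% 0/2 unhappy
Row 2: (2,0)@ 3/3 ok · (2,1)@ 2/2 ok · (2,3)@ 1/3 unhappy · (2,4)@ 2/3 ok
Row 3: (3,0)@ 2/2 ok · (3,3)% 1/2 unhappy · (3,4)% 2/3 ok · (3,5)% 2/2 ok
Row 4: (4,0)@ 2/2 ok · (4,1)@ 1/1 ok · (4,5)% 1/1 ok

(0,0), (0,5), (1,2), (1,3), (1,4), (1,5), (2,3), (3,3)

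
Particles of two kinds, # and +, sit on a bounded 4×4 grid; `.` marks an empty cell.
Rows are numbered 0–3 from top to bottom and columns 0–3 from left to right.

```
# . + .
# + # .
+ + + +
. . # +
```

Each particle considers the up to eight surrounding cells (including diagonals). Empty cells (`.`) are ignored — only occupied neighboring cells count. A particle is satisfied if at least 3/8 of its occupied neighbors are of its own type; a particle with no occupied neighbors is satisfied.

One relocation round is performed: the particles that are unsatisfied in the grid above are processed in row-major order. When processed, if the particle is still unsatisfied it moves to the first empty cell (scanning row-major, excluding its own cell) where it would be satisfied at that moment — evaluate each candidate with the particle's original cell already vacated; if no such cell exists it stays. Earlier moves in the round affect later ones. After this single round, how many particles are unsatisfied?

1

Initially unsatisfied (in order): (1,0), (1,2), (3,2).
  (1,0) → (0,1).
  (1,2) → (1,0).
  (3,2): no empty cell satisfies it; stays.
Resulting grid:
# # + .
# + . .
+ + + +
. . # +
Unsatisfied now: (3,2).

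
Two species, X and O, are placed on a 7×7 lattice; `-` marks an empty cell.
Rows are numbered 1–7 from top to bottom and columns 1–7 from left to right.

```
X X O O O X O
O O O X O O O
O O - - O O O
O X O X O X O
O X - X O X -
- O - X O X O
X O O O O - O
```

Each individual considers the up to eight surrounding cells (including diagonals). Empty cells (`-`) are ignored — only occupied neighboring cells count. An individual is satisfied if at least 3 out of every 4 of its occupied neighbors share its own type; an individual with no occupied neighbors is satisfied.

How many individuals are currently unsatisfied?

Row 1: (1,1)X 1/3 ✗ · (1,2)X 1/5 ✗ · (1,3)O 3/5 ✗ · (1,4)O 4/5 ✓ · (1,5)O 3/5 ✗ · (1,6)X 0/5 ✗ · (1,7)O 2/3 ✗
Row 2: (2,1)O 3/5 ✗ · (2,2)O 5/7 ✗ · (2,3)O 4/6 ✗ · (2,4)X 0/6 ✗ · (2,5)O 5/7 ✗ · (2,6)O 7/8 ✓ · (2,7)O 4/5 ✓
Row 3: (3,1)O 4/5 ✓ · (3,2)O 6/7 ✓ · (3,5)O 4/7 ✗ · (3,6)O 7/8 ✓ · (3,7)O 4/5 ✓
Row 4: (4,1)O 3/5 ✗ · (4,2)X 1/6 ✗ · (4,3)O 1/5 ✗ · (4,4)X 1/5 ✗ · (4,5)O 3/7 ✗ · (4,6)X 1/7 ✗ · (4,7)O 2/4 ✗
Row 5: (5,1)O 2/4 ✗ · (5,2)X 1/5 ✗ · (5,4)X 2/6 ✗ · (5,5)O 2/8 ✗ · (5,6)X 2/7 ✗
Row 6: (6,2)O 3/5 ✗ · (6,4)X 1/6 ✗ · (6,5)O 3/7 ✗ · (6,6)X 1/6 ✗ · (6,7)O 1/3 ✗
Row 7: (7,1)X 0/2 ✗ · (7,2)O 2/3 ✗ · (7,3)O 3/4 ✓ · (7,4)O 3/4 ✓ · (7,5)O 2/4 ✗ · (7,7)O 1/2 ✗
Unsatisfied: (1,1), (1,2), (1,3), (1,5), (1,6), (1,7), (2,1), (2,2), (2,3), (2,4), (2,5), (3,5), (4,1), (4,2), (4,3), (4,4), (4,5), (4,6), (4,7), (5,1), (5,2), (5,4), (5,5), (5,6), (6,2), (6,4), (6,5), (6,6), (6,7), (7,1), (7,2), (7,5), (7,7) — 33 in total.

33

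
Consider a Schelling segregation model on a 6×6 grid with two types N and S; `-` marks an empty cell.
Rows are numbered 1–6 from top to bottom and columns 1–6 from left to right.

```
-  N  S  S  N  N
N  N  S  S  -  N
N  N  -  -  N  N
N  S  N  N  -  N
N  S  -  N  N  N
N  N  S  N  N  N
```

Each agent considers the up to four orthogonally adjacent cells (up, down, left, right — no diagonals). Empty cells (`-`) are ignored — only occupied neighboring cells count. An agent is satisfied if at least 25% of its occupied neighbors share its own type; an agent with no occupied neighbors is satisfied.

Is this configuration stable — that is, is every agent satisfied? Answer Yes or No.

(1,2)N 1/2 ok
(1,3)S 2/3 ok
(1,4)S 2/3 ok
(1,5)N 1/2 ok
(1,6)N 2/2 ok
(2,1)N 2/2 ok
(2,2)N 3/4 ok
(2,3)S 2/3 ok
(2,4)S 2/2 ok
(2,6)N 2/2 ok
(3,1)N 3/3 ok
(3,2)N 2/3 ok
(3,5)N 1/1 ok
(3,6)N 3/3 ok
(4,1)N 2/3 ok
(4,2)S 1/4 ok
(4,3)N 1/2 ok
(4,4)N 2/2 ok
(4,6)N 2/2 ok
(5,1)N 2/3 ok
(5,2)S 1/3 ok
(5,4)N 3/3 ok
(5,5)N 3/3 ok
(5,6)N 3/3 ok
(6,1)N 2/2 ok
(6,2)N 1/3 ok
(6,3)S 0/2 unhappy
(6,4)N 2/3 ok
(6,5)N 3/3 ok
(6,6)N 2/2 ok
For instance (6,3) has only 0/2 same-type neighbors, below 1/4.

No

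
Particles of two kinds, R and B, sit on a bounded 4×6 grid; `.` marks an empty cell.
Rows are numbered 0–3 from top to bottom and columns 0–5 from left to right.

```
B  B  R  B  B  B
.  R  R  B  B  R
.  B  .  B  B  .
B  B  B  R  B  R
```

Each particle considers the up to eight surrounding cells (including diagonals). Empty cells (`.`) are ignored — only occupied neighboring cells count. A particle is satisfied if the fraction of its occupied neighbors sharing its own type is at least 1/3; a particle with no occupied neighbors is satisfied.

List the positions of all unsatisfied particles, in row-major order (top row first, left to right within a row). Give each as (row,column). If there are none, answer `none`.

(0,1), (1,2), (1,5), (3,3), (3,5)

Row 0: (0,0)B 1/2 ok · (0,1)B 1/4 unhappy · (0,2)R 2/5 ok · (0,3)B 3/5 ok · (0,4)B 4/5 ok · (0,5)B 2/3 ok
Row 1: (1,1)R 2/5 ok · (1,2)R 2/7 unhappy · (1,3)B 5/7 ok · (1,4)B 6/7 ok · (1,5)R 0/4 unhappy
Row 2: (2,1)B 3/5 ok · (2,3)B 5/7 ok · (2,4)B 4/7 ok
Row 3: (3,0)B 2/2 ok · (3,1)B 3/3 ok · (3,2)B 3/4 ok · (3,3)R 0/4 unhappy · (3,4)B 2/4 ok · (3,5)R 0/2 unhappy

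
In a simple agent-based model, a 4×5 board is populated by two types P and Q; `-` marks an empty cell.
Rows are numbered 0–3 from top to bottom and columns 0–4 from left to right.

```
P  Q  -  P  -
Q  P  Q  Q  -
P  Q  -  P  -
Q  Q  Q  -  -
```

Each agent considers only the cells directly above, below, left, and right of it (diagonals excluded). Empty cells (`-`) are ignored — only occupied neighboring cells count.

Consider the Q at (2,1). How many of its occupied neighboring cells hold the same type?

Occupied neighbors of (2,1): (1,1)=P, (3,1)=Q, (2,0)=P.
Same type (Q): 1 of 3.

1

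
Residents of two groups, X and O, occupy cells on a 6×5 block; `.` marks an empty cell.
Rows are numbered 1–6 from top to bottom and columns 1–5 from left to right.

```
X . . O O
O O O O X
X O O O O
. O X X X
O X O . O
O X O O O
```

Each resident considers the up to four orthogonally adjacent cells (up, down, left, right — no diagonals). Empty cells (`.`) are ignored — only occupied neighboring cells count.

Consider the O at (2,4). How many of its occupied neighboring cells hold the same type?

3

Occupied neighbors of (2,4): (1,4)=O, (3,4)=O, (2,3)=O, (2,5)=X.
Same type (O): 3 of 4.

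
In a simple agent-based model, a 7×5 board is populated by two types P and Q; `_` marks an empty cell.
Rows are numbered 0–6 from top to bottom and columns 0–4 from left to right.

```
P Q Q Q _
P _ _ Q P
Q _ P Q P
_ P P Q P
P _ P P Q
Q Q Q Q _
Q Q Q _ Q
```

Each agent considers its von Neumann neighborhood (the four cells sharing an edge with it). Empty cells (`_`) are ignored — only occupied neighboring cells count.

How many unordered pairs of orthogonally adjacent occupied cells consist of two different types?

Scan each occupied cell's neighbors to the right and below so each pair is counted once.
From row 0: 1 unlike of 5 pairs (running 1/5).
From row 1: 2 unlike of 4 pairs (running 3/9).
From row 2: 2 unlike of 5 pairs (running 5/14).
From row 3: 4 unlike of 6 pairs (running 9/20).
From row 4: 4 unlike of 5 pairs (running 13/25).
From row 5: 0 unlike of 6 pairs (running 13/31).
From row 6: 0 unlike of 2 pairs (running 13/33).
Total adjacent occupied pairs: 33; unlike-type pairs: 13.

13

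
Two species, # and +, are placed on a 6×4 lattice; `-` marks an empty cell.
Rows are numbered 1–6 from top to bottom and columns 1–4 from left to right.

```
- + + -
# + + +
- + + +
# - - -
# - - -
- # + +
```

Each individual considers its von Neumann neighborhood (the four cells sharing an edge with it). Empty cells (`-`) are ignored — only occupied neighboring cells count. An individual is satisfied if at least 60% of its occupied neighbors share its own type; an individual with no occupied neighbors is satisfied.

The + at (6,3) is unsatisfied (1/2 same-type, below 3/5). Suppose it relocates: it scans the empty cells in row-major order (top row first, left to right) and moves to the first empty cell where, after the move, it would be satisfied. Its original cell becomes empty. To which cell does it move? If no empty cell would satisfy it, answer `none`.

(1,4)

Vacating (6,3). Empty cells in order:
  (1,1): 1/2 same-type → still unsatisfied.
  (1,4): 2/2 same-type → satisfied — stop here.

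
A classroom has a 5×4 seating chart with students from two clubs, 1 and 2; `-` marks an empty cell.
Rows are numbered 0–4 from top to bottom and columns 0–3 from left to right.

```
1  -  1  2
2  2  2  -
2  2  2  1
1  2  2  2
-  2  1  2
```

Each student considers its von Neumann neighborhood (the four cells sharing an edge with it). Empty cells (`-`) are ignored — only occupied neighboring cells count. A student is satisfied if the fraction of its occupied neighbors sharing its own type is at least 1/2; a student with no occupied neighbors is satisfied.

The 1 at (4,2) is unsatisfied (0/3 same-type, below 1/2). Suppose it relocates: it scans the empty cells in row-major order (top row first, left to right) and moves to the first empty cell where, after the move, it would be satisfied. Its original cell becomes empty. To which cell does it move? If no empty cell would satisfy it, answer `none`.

(0,1)

Vacating (4,2). Empty cells in order:
  (0,1): 2/3 same-type → satisfied — stop here.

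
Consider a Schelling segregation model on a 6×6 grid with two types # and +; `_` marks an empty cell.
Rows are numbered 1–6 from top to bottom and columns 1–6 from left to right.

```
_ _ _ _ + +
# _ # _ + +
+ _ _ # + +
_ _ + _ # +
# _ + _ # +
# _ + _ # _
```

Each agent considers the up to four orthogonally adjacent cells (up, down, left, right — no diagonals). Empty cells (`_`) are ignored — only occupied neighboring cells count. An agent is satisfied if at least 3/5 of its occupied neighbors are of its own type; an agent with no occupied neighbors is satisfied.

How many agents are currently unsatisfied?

6

(1,5)+ 2/2 ok
(1,6)+ 2/2 ok
(2,1)# 0/1 unhappy
(2,3)# 0/0 ok
(2,5)+ 3/3 ok
(2,6)+ 3/3 ok
(3,1)+ 0/1 unhappy
(3,4)# 0/1 unhappy
(3,5)+ 2/4 unhappy
(3,6)+ 3/3 ok
(4,3)+ 1/1 ok
(4,5)# 1/3 unhappy
(4,6)+ 2/3 ok
(5,1)# 1/1 ok
(5,3)+ 2/2 ok
(5,5)# 2/3 ok
(5,6)+ 1/2 unhappy
(6,1)# 1/1 ok
(6,3)+ 1/1 ok
(6,5)# 1/1 ok
Unsatisfied: (2,1), (3,1), (3,4), (3,5), (4,5), (5,6) — 6 in total.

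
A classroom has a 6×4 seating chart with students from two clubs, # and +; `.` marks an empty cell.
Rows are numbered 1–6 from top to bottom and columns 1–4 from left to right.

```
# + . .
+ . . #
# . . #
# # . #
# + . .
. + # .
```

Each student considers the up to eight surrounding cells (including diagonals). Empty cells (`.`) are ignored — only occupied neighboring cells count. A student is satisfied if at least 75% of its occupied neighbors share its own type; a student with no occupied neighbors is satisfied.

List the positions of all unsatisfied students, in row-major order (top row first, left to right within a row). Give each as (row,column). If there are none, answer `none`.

(1,1)# 0/2 unhappy
(1,2)+ 1/2 unhappy
(2,1)+ 1/3 unhappy
(2,4)# 1/1 ok
(3,1)# 2/3 unhappy
(3,4)# 2/2 ok
(4,1)# 3/4 ok
(4,2)# 3/4 ok
(4,4)# 1/1 ok
(5,1)# 2/4 unhappy
(5,2)+ 1/5 unhappy
(6,2)+ 1/3 unhappy
(6,3)# 0/2 unhappy

(1,1), (1,2), (2,1), (3,1), (5,1), (5,2), (6,2), (6,3)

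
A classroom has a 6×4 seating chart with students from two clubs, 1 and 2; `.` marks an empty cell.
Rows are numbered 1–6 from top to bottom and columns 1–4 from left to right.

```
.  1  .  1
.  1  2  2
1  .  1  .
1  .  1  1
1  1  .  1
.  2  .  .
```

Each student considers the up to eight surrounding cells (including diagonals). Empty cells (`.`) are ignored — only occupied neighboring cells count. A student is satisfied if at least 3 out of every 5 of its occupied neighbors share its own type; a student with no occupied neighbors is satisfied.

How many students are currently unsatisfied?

5

Row 1: (1,2)1 1/2 not · (1,4)1 0/2 not
Row 2: (2,2)1 3/4 satisfied · (2,3)2 1/5 not · (2,4)2 1/3 not
Row 3: (3,1)1 2/2 satisfied · (3,3)1 3/5 satisfied
Row 4: (4,1)1 3/3 satisfied · (4,3)1 4/4 satisfied · (4,4)1 3/3 satisfied
Row 5: (5,1)1 2/3 satisfied · (5,2)1 3/4 satisfied · (5,4)1 2/2 satisfied
Row 6: (6,2)2 0/2 not
Unsatisfied: (1,2), (1,4), (2,3), (2,4), (6,2) — 5 in total.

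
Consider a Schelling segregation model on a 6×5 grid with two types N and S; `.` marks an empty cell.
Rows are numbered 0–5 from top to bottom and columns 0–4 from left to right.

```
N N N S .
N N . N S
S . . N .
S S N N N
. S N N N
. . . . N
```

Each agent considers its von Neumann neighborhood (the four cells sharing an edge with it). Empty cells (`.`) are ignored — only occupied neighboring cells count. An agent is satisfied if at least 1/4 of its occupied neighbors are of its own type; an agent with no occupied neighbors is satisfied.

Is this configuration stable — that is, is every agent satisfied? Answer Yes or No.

No

(0,0)N 2/2 ✓
(0,1)N 3/3 ✓
(0,2)N 1/2 ✓
(0,3)S 0/2 ✗
(1,0)N 2/3 ✓
(1,1)N 2/2 ✓
(1,3)N 1/3 ✓
(1,4)S 0/1 ✗
(2,0)S 1/2 ✓
(2,3)N 2/2 ✓
(3,0)S 2/2 ✓
(3,1)S 2/3 ✓
(3,2)N 2/3 ✓
(3,3)N 4/4 ✓
(3,4)N 2/2 ✓
(4,1)S 1/2 ✓
(4,2)N 2/3 ✓
(4,3)N 3/3 ✓
(4,4)N 3/3 ✓
(5,4)N 1/1 ✓
For instance (0,3) has only 0/2 same-type neighbors, below 1/4.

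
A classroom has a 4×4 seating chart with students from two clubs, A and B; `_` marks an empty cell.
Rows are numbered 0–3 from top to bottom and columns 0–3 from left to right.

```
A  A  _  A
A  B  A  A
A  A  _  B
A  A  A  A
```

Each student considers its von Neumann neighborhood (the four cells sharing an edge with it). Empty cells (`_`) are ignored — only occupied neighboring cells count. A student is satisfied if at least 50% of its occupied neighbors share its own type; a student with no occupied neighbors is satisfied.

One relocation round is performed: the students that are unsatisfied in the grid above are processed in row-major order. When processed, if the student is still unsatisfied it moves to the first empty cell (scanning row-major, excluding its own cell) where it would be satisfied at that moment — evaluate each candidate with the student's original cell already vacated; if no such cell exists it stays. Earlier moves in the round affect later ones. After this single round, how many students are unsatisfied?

2

Initially unsatisfied (in order): (1,1), (2,3).
  (1,1): no empty cell satisfies it; stays.
  (2,3): no empty cell satisfies it; stays.
Resulting grid:
A A _ A
A B A A
A A _ B
A A A A
Unsatisfied now: (1,1), (2,3).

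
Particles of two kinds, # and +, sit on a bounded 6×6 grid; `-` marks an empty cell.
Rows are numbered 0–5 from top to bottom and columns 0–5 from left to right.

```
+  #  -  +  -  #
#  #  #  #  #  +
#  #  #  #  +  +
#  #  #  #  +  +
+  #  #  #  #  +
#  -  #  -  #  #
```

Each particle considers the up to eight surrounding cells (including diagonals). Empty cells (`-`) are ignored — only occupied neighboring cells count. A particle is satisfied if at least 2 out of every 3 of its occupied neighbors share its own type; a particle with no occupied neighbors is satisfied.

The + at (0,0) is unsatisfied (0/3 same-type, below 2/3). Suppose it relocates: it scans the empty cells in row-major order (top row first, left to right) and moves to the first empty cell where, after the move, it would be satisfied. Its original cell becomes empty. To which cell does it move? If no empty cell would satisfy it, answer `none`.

none

Vacating (0,0). Empty cells in order:
  (0,2): 1/5 same-type → still unsatisfied.
  (0,4): 2/5 same-type → still unsatisfied.
  (5,1): 1/5 same-type → still unsatisfied.
  (5,3): 0/5 same-type → still unsatisfied.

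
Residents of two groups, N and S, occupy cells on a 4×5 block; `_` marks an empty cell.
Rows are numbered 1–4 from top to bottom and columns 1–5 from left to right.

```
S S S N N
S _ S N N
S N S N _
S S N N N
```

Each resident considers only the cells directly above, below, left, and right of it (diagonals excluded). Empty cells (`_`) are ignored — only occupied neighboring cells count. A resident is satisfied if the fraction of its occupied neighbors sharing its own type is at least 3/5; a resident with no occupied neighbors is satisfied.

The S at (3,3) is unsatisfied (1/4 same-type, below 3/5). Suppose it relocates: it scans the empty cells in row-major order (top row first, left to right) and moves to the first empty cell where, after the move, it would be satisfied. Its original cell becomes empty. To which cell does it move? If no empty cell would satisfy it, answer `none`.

Vacating (3,3). Empty cells in order:
  (2,2): 3/4 same-type → satisfied — stop here.

(2,2)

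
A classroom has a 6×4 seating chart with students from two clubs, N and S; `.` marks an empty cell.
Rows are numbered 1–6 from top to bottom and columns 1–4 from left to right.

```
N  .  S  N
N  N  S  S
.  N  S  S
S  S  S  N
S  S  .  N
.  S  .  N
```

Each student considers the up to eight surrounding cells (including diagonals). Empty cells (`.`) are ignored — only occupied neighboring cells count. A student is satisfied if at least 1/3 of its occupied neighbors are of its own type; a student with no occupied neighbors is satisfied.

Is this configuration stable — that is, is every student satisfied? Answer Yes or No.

No

(1,1)N 2/2 ✓
(1,3)S 2/4 ✓
(1,4)N 0/3 ✗
(2,1)N 3/3 ✓
(2,2)N 3/6 ✓
(2,3)S 4/7 ✓
(2,4)S 4/5 ✓
(3,2)N 2/7 ✗
(3,3)S 5/8 ✓
(3,4)S 4/5 ✓
(4,1)S 3/4 ✓
(4,2)S 5/6 ✓
(4,3)S 4/7 ✓
(4,4)N 1/4 ✗
(5,1)S 4/4 ✓
(5,2)S 5/5 ✓
(5,4)N 2/3 ✓
(6,2)S 2/2 ✓
(6,4)N 1/1 ✓
For instance (1,4) has only 0/3 same-type neighbors, below 1/3.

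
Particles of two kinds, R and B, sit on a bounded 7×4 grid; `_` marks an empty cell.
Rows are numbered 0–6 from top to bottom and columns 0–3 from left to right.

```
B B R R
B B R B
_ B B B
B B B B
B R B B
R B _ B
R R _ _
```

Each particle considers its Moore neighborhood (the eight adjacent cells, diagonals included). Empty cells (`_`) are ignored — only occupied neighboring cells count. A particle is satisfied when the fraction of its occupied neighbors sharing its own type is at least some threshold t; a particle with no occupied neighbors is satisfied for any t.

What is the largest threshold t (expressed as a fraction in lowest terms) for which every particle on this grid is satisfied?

1/7

(0,0)B 3/3
(0,1)B 3/5
(0,2)R 2/5
(0,3)R 2/3
(1,0)B 4/4
(1,1)B 5/7
(1,2)R 2/8
(1,3)B 2/5
(2,1)B 6/7
(2,2)B 7/8
(2,3)B 4/5
(3,0)B 3/4
(3,1)B 6/7
(3,2)B 7/8
(3,3)B 5/5
(4,0)B 3/5
(4,1)R 1/7
(4,2)B 6/7
(4,3)B 4/4
(5,0)R 3/5
(5,1)B 2/6
(5,3)B 2/2
(6,0)R 2/3
(6,1)R 2/3
The smallest same-type fraction is 1/7 at (4,1), which reduces to 1/7. Any threshold above that leaves this particle unsatisfied.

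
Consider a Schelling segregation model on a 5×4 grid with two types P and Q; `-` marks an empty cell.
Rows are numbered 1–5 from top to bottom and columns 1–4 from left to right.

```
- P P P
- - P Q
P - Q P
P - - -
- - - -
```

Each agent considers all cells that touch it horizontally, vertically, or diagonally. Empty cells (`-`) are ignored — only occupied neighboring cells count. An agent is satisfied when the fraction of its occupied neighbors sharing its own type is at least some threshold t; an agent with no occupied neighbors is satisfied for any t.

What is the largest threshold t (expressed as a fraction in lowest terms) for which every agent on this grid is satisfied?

Row 1: (1,2)P 2/2 · (1,3)P 3/4 · (1,4)P 2/3
Row 2: (2,3)P 4/6 · (2,4)Q 1/5
Row 3: (3,1)P 1/1 · (3,3)Q 1/3 · (3,4)P 1/3
Row 4: (4,1)P 1/1
The smallest same-type fraction is 1/5 at (2,4), which reduces to 1/5. Any threshold above that leaves this agent unsatisfied.

1/5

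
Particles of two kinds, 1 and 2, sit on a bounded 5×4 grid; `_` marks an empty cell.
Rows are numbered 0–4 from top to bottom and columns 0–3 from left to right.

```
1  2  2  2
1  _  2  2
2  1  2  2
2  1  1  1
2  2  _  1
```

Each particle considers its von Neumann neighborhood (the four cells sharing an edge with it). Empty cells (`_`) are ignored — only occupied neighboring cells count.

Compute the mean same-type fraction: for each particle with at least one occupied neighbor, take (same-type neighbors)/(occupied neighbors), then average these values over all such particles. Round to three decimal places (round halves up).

Row 0: (0,0)1 1/2 · (0,1)2 1/2 · (0,2)2 3/3 · (0,3)2 2/2
Row 1: (1,0)1 1/2 · (1,2)2 3/3 · (1,3)2 3/3
Row 2: (2,0)2 1/3 · (2,1)1 1/3 · (2,2)2 2/4 · (2,3)2 2/3
Row 3: (3,0)2 2/3 · (3,1)1 2/4 · (3,2)1 2/3 · (3,3)1 2/3
Row 4: (4,0)2 2/2 · (4,1)2 1/2 · (4,3)1 1/1
Sum over 18 particles: 1/2 + 1/2 + 3/3 + 2/2 + 1/2 + 3/3 + 3/3 + 1/3 + 1/3 + 2/4 + 2/3 + 2/3 + 2/4 + 2/3 + 2/3 + 2/2 + 1/2 + 1/1 = 37/3; mean = 37/3 ÷ 18 = 37/54 = 0.685185… → 0.685.

0.685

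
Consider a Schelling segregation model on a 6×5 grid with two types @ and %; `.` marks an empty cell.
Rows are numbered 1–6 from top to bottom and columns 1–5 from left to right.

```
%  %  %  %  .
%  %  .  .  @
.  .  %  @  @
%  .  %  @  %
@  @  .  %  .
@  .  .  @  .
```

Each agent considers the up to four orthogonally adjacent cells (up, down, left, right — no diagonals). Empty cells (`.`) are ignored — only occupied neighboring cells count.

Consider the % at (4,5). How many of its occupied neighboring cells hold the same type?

0

Occupied neighbors of (4,5): (3,5)=@, (4,4)=@.
Same type (%): 0 of 2.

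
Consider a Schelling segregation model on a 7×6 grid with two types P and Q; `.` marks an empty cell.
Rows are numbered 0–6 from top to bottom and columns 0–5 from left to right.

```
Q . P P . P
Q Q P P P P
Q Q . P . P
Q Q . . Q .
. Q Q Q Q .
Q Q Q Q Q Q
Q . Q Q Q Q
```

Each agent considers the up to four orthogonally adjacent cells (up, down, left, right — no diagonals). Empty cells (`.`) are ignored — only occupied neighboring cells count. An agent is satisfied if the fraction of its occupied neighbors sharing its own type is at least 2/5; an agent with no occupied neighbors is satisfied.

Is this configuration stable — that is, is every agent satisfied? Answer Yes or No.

Row 0: (0,0)Q 1/1 satisfied · (0,2)P 2/2 satisfied · (0,3)P 2/2 satisfied · (0,5)P 1/1 satisfied
Row 1: (1,0)Q 3/3 satisfied · (1,1)Q 2/3 satisfied · (1,2)P 2/3 satisfied · (1,3)P 4/4 satisfied · (1,4)P 2/2 satisfied · (1,5)P 3/3 satisfied
Row 2: (2,0)Q 3/3 satisfied · (2,1)Q 3/3 satisfied · (2,3)P 1/1 satisfied · (2,5)P 1/1 satisfied
Row 3: (3,0)Q 2/2 satisfied · (3,1)Q 3/3 satisfied · (3,4)Q 1/1 satisfied
Row 4: (4,1)Q 3/3 satisfied · (4,2)Q 3/3 satisfied · (4,3)Q 3/3 satisfied · (4,4)Q 3/3 satisfied
Row 5: (5,0)Q 2/2 satisfied · (5,1)Q 3/3 satisfied · (5,2)Q 4/4 satisfied · (5,3)Q 4/4 satisfied · (5,4)Q 4/4 satisfied · (5,5)Q 2/2 satisfied
Row 6: (6,0)Q 1/1 satisfied · (6,2)Q 2/2 satisfied · (6,3)Q 3/3 satisfied · (6,4)Q 3/3 satisfied · (6,5)Q 2/2 satisfied
All meet the threshold, so the configuration is stable.

Yes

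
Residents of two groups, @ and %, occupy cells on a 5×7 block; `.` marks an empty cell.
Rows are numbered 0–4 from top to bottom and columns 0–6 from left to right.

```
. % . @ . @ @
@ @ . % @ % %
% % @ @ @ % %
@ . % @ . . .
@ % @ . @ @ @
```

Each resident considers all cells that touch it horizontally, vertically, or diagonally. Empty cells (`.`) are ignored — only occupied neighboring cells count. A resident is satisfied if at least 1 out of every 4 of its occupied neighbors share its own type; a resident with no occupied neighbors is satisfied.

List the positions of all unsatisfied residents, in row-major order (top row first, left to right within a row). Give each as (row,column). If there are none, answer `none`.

(0,1), (1,3)

(0,1)% 0/2 ✗
(0,3)@ 1/2 ✓
(0,5)@ 2/4 ✓
(0,6)@ 1/3 ✓
(1,0)@ 1/4 ✓
(1,1)@ 2/5 ✓
(1,3)% 0/5 ✗
(1,4)@ 4/7 ✓
(1,5)% 3/7 ✓
(1,6)% 3/5 ✓
(2,0)% 1/4 ✓
(2,1)% 2/6 ✓
(2,2)@ 3/6 ✓
(2,3)@ 4/6 ✓
(2,4)@ 3/6 ✓
(2,5)% 3/5 ✓
(2,6)% 3/3 ✓
(3,0)@ 1/4 ✓
(3,2)% 2/6 ✓
(3,3)@ 5/6 ✓
(4,0)@ 1/2 ✓
(4,1)% 1/4 ✓
(4,2)@ 1/3 ✓
(4,4)@ 2/2 ✓
(4,5)@ 2/2 ✓
(4,6)@ 1/1 ✓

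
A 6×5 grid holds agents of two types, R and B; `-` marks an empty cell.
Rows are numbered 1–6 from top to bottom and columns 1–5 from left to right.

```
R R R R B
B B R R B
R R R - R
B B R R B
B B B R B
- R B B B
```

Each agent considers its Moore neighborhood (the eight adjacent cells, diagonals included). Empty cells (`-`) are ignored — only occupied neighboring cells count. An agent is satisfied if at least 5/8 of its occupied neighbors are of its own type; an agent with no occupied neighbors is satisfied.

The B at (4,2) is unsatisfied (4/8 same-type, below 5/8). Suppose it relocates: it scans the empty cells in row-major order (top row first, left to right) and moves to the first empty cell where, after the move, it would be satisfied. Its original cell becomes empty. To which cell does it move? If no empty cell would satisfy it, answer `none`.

Vacating (4,2). Empty cells in order:
  (3,4): 2/8 same-type → still unsatisfied.
  (6,1): 2/3 same-type → satisfied — stop here.

(6,1)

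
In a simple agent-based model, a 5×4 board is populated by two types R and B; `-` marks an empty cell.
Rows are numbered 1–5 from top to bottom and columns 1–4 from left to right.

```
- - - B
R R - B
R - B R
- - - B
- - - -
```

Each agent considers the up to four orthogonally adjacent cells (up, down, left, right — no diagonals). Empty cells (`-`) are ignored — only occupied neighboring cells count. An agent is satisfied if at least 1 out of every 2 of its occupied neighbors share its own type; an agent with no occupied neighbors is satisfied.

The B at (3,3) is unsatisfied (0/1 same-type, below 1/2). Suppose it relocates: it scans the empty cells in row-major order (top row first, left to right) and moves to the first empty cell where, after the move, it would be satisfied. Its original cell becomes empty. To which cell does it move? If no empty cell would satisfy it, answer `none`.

Vacating (3,3). Empty cells in order:
  (1,1): 0/1 same-type → still unsatisfied.
  (1,2): 0/1 same-type → still unsatisfied.
  (1,3): 1/1 same-type → satisfied — stop here.

(1,3)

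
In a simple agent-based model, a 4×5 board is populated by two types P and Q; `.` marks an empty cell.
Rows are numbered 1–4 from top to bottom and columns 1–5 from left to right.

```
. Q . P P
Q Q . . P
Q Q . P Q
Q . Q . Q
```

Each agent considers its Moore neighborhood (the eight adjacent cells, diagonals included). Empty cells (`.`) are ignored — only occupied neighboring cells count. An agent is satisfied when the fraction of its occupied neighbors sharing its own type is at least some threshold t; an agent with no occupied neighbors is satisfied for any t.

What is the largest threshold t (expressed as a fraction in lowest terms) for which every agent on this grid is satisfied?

Row 1: (1,2)Q 2/2 · (1,4)P 2/2 · (1,5)P 2/2
Row 2: (2,1)Q 4/4 · (2,2)Q 4/4 · (2,5)P 3/4
Row 3: (3,1)Q 4/4 · (3,2)Q 5/5 · (3,4)P 1/4 · (3,5)Q 1/3
Row 4: (4,1)Q 2/2 · (4,3)Q 1/2 · (4,5)Q 1/2
The smallest same-type fraction is 1/4 at (3,4), which reduces to 1/4. Any threshold above that leaves this agent unsatisfied.

1/4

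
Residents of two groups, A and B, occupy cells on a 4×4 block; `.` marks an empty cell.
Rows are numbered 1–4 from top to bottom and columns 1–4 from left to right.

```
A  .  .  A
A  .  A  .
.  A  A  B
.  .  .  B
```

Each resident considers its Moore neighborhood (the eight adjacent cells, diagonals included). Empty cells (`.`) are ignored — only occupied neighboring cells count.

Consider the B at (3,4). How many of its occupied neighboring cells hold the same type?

Occupied neighbors of (3,4): (2,3)=A, (3,3)=A, (4,4)=B.
Same type (B): 1 of 3.

1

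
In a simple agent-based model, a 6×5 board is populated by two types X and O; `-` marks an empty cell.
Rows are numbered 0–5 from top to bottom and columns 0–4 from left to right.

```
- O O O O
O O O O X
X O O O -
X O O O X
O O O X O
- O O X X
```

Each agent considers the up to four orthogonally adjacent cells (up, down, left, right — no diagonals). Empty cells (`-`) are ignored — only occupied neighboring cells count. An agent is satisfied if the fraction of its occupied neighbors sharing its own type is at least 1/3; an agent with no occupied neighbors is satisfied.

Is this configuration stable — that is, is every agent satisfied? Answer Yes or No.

(0,1)O 2/2 ✓
(0,2)O 3/3 ✓
(0,3)O 3/3 ✓
(0,4)O 1/2 ✓
(1,0)O 1/2 ✓
(1,1)O 4/4 ✓
(1,2)O 4/4 ✓
(1,3)O 3/4 ✓
(1,4)X 0/2 ✗
(2,0)X 1/3 ✓
(2,1)O 3/4 ✓
(2,2)O 4/4 ✓
(2,3)O 3/3 ✓
(3,0)X 1/3 ✓
(3,1)O 3/4 ✓
(3,2)O 4/4 ✓
(3,3)O 2/4 ✓
(3,4)X 0/2 ✗
(4,0)O 1/2 ✓
(4,1)O 4/4 ✓
(4,2)O 3/4 ✓
(4,3)X 1/4 ✗
(4,4)O 0/3 ✗
(5,1)O 2/2 ✓
(5,2)O 2/3 ✓
(5,3)X 2/3 ✓
(5,4)X 1/2 ✓
For instance (1,4) has only 0/2 same-type neighbors, below 1/3.

No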